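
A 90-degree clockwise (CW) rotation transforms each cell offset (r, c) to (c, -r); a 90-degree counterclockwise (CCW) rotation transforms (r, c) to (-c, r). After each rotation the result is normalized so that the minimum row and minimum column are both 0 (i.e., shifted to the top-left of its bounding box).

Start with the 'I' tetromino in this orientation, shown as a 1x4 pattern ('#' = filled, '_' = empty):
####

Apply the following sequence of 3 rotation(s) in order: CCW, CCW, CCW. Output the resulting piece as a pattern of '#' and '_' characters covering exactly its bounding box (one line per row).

Start:
####
After rotation 1 (CCW):
#
#
#
#
After rotation 2 (CCW):
####
After rotation 3 (CCW):
#
#
#
#

Answer: #
#
#
#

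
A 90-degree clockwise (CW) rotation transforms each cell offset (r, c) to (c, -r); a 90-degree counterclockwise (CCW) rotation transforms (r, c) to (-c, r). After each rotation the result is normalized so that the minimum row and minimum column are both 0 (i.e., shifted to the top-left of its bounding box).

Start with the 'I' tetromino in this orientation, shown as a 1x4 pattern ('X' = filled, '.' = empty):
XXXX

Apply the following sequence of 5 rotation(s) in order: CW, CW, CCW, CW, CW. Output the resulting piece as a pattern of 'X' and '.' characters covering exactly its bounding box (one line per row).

Start:
XXXX
After rotation 1 (CW):
X
X
X
X
After rotation 2 (CW):
XXXX
After rotation 3 (CCW):
X
X
X
X
After rotation 4 (CW):
XXXX
After rotation 5 (CW):
X
X
X
X

Answer: X
X
X
X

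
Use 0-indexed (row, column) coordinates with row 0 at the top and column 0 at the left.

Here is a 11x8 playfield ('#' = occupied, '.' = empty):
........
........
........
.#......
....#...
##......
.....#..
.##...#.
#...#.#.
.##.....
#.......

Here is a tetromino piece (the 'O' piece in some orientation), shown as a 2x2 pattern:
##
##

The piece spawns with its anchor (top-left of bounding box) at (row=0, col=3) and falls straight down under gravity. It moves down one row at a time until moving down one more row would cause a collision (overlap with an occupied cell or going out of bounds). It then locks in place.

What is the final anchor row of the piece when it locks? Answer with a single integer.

Spawn at (row=0, col=3). Try each row:
  row 0: fits
  row 1: fits
  row 2: fits
  row 3: blocked -> lock at row 2

Answer: 2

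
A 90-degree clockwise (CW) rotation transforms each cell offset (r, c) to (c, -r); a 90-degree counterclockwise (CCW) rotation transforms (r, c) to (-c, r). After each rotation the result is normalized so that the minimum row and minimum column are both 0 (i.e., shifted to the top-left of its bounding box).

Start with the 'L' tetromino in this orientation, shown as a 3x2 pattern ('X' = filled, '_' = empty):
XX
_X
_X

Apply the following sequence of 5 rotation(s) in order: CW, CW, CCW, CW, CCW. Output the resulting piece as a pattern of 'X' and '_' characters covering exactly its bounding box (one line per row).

Answer: __X
XXX

Derivation:
Start:
XX
_X
_X
After rotation 1 (CW):
__X
XXX
After rotation 2 (CW):
X_
X_
XX
After rotation 3 (CCW):
__X
XXX
After rotation 4 (CW):
X_
X_
XX
After rotation 5 (CCW):
__X
XXX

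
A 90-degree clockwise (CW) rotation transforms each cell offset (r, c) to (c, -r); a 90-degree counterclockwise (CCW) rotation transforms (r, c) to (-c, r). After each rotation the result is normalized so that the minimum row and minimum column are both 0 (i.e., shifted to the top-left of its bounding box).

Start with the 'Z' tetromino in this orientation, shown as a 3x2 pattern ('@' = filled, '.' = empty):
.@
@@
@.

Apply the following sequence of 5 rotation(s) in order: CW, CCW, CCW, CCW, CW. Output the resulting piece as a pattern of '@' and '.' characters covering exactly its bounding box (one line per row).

Start:
.@
@@
@.
After rotation 1 (CW):
@@.
.@@
After rotation 2 (CCW):
.@
@@
@.
After rotation 3 (CCW):
@@.
.@@
After rotation 4 (CCW):
.@
@@
@.
After rotation 5 (CW):
@@.
.@@

Answer: @@.
.@@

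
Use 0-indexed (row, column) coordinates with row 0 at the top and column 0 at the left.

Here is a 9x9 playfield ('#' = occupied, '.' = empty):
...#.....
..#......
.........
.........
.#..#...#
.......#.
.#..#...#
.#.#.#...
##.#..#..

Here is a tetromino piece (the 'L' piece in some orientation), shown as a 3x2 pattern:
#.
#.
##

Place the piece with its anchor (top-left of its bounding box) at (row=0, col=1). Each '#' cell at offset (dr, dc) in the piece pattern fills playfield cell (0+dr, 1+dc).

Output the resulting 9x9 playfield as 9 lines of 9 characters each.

Fill (0+0,1+0) = (0,1)
Fill (0+1,1+0) = (1,1)
Fill (0+2,1+0) = (2,1)
Fill (0+2,1+1) = (2,2)

Answer: .#.#.....
.##......
.##......
.........
.#..#...#
.......#.
.#..#...#
.#.#.#...
##.#..#..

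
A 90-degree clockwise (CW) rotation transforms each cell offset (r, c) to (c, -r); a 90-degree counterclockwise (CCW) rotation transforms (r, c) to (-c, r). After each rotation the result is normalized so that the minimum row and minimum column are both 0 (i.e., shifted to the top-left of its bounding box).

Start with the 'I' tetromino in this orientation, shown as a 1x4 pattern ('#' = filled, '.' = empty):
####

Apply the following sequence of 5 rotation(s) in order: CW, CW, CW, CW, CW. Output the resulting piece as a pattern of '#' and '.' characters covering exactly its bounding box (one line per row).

Answer: #
#
#
#

Derivation:
Start:
####
After rotation 1 (CW):
#
#
#
#
After rotation 2 (CW):
####
After rotation 3 (CW):
#
#
#
#
After rotation 4 (CW):
####
After rotation 5 (CW):
#
#
#
#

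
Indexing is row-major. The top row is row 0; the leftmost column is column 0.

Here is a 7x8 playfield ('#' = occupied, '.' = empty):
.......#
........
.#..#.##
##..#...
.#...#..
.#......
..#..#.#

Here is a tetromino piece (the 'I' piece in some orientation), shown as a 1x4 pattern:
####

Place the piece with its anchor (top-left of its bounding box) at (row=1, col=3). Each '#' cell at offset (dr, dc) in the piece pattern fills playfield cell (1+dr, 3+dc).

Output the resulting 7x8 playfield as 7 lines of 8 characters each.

Fill (1+0,3+0) = (1,3)
Fill (1+0,3+1) = (1,4)
Fill (1+0,3+2) = (1,5)
Fill (1+0,3+3) = (1,6)

Answer: .......#
...####.
.#..#.##
##..#...
.#...#..
.#......
..#..#.#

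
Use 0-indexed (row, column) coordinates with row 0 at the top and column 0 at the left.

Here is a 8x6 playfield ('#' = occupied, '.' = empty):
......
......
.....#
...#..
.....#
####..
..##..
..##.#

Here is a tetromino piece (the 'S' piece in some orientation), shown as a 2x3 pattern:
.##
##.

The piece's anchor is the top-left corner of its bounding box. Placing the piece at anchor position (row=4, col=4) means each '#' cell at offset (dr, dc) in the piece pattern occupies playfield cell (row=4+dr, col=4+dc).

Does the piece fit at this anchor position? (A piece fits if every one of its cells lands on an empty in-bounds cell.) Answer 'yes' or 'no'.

Answer: no

Derivation:
Check each piece cell at anchor (4, 4):
  offset (0,1) -> (4,5): occupied ('#') -> FAIL
  offset (0,2) -> (4,6): out of bounds -> FAIL
  offset (1,0) -> (5,4): empty -> OK
  offset (1,1) -> (5,5): empty -> OK
All cells valid: no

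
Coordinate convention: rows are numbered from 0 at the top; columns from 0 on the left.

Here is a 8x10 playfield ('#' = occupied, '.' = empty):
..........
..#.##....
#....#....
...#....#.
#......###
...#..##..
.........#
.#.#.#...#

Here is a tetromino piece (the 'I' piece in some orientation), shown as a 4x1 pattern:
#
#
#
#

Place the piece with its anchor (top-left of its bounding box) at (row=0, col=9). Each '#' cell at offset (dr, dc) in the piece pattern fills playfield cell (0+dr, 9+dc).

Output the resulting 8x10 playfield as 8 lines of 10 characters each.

Fill (0+0,9+0) = (0,9)
Fill (0+1,9+0) = (1,9)
Fill (0+2,9+0) = (2,9)
Fill (0+3,9+0) = (3,9)

Answer: .........#
..#.##...#
#....#...#
...#....##
#......###
...#..##..
.........#
.#.#.#...#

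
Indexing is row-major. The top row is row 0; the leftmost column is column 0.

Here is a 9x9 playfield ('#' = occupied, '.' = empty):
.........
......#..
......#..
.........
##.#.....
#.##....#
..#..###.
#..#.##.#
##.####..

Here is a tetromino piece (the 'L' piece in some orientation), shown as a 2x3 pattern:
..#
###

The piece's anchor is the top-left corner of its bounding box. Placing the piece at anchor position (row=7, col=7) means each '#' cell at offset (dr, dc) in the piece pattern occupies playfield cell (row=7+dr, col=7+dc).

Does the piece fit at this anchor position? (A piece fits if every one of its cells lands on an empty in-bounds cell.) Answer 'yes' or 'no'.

Answer: no

Derivation:
Check each piece cell at anchor (7, 7):
  offset (0,2) -> (7,9): out of bounds -> FAIL
  offset (1,0) -> (8,7): empty -> OK
  offset (1,1) -> (8,8): empty -> OK
  offset (1,2) -> (8,9): out of bounds -> FAIL
All cells valid: no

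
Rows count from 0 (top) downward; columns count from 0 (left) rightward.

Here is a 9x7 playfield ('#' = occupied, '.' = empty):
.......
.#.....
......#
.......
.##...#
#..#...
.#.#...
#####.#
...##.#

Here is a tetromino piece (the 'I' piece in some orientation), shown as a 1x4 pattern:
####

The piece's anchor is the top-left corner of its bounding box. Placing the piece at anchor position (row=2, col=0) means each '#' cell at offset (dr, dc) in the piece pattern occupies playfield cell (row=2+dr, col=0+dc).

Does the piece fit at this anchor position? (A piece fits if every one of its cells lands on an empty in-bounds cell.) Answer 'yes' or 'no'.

Answer: yes

Derivation:
Check each piece cell at anchor (2, 0):
  offset (0,0) -> (2,0): empty -> OK
  offset (0,1) -> (2,1): empty -> OK
  offset (0,2) -> (2,2): empty -> OK
  offset (0,3) -> (2,3): empty -> OK
All cells valid: yes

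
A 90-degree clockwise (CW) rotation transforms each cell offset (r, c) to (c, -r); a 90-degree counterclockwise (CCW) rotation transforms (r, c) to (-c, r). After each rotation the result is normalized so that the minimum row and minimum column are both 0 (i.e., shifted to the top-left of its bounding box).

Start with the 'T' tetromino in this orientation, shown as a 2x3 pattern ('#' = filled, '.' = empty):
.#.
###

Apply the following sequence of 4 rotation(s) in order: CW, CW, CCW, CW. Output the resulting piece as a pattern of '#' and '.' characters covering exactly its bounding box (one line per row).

Start:
.#.
###
After rotation 1 (CW):
#.
##
#.
After rotation 2 (CW):
###
.#.
After rotation 3 (CCW):
#.
##
#.
After rotation 4 (CW):
###
.#.

Answer: ###
.#.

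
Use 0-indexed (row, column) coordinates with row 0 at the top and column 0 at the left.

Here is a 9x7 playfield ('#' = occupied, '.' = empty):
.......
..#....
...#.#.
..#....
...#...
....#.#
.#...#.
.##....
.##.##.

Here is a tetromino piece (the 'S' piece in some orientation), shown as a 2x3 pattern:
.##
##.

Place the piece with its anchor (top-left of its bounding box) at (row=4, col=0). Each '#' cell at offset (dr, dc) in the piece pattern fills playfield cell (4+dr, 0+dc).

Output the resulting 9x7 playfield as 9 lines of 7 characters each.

Fill (4+0,0+1) = (4,1)
Fill (4+0,0+2) = (4,2)
Fill (4+1,0+0) = (5,0)
Fill (4+1,0+1) = (5,1)

Answer: .......
..#....
...#.#.
..#....
.###...
##..#.#
.#...#.
.##....
.##.##.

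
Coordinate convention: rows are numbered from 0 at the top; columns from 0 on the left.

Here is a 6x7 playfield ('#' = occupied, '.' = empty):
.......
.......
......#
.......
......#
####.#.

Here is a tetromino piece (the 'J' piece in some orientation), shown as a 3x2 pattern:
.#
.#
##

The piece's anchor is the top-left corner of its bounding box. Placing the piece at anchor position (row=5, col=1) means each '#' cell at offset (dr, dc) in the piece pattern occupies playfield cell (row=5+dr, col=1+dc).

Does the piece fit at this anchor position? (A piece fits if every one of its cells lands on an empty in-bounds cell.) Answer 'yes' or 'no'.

Check each piece cell at anchor (5, 1):
  offset (0,1) -> (5,2): occupied ('#') -> FAIL
  offset (1,1) -> (6,2): out of bounds -> FAIL
  offset (2,0) -> (7,1): out of bounds -> FAIL
  offset (2,1) -> (7,2): out of bounds -> FAIL
All cells valid: no

Answer: no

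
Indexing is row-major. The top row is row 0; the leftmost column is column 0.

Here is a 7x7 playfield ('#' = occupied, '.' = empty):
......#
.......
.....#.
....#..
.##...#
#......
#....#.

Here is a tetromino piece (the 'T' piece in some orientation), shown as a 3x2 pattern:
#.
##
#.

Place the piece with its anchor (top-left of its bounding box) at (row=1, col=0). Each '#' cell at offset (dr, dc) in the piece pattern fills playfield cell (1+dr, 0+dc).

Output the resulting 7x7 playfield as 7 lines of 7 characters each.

Answer: ......#
#......
##...#.
#...#..
.##...#
#......
#....#.

Derivation:
Fill (1+0,0+0) = (1,0)
Fill (1+1,0+0) = (2,0)
Fill (1+1,0+1) = (2,1)
Fill (1+2,0+0) = (3,0)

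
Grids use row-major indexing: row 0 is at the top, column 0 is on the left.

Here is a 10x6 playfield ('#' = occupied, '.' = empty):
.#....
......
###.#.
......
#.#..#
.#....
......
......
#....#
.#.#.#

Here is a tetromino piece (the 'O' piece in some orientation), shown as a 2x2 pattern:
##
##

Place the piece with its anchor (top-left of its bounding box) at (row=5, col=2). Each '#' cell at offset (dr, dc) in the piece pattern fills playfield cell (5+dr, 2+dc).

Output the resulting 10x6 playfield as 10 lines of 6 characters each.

Answer: .#....
......
###.#.
......
#.#..#
.###..
..##..
......
#....#
.#.#.#

Derivation:
Fill (5+0,2+0) = (5,2)
Fill (5+0,2+1) = (5,3)
Fill (5+1,2+0) = (6,2)
Fill (5+1,2+1) = (6,3)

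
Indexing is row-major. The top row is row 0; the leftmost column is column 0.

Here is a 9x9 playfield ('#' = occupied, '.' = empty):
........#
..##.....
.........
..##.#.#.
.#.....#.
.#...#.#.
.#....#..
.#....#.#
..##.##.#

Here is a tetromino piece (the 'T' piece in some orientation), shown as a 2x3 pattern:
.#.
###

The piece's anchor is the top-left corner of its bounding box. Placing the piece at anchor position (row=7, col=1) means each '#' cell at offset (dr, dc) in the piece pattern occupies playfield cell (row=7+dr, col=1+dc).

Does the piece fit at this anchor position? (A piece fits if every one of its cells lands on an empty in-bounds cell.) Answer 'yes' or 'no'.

Check each piece cell at anchor (7, 1):
  offset (0,1) -> (7,2): empty -> OK
  offset (1,0) -> (8,1): empty -> OK
  offset (1,1) -> (8,2): occupied ('#') -> FAIL
  offset (1,2) -> (8,3): occupied ('#') -> FAIL
All cells valid: no

Answer: no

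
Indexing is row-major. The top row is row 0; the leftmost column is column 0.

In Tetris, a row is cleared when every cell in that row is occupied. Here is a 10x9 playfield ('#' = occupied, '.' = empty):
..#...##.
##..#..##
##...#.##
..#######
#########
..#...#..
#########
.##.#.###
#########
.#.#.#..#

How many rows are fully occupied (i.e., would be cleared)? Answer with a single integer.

Check each row:
  row 0: 6 empty cells -> not full
  row 1: 4 empty cells -> not full
  row 2: 4 empty cells -> not full
  row 3: 2 empty cells -> not full
  row 4: 0 empty cells -> FULL (clear)
  row 5: 7 empty cells -> not full
  row 6: 0 empty cells -> FULL (clear)
  row 7: 3 empty cells -> not full
  row 8: 0 empty cells -> FULL (clear)
  row 9: 5 empty cells -> not full
Total rows cleared: 3

Answer: 3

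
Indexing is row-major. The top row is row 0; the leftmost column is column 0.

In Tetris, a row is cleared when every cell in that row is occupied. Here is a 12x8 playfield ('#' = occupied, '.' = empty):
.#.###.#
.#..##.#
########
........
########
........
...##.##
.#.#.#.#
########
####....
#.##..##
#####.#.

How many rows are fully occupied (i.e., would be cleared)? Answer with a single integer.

Check each row:
  row 0: 3 empty cells -> not full
  row 1: 4 empty cells -> not full
  row 2: 0 empty cells -> FULL (clear)
  row 3: 8 empty cells -> not full
  row 4: 0 empty cells -> FULL (clear)
  row 5: 8 empty cells -> not full
  row 6: 4 empty cells -> not full
  row 7: 4 empty cells -> not full
  row 8: 0 empty cells -> FULL (clear)
  row 9: 4 empty cells -> not full
  row 10: 3 empty cells -> not full
  row 11: 2 empty cells -> not full
Total rows cleared: 3

Answer: 3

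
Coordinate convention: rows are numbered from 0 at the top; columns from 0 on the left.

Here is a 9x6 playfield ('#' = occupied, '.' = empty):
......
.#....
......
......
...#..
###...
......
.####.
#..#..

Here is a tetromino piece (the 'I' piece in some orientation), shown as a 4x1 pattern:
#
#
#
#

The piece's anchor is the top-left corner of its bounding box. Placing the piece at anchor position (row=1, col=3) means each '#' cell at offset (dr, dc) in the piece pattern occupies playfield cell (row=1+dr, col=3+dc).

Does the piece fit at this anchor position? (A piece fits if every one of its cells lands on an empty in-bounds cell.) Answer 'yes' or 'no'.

Check each piece cell at anchor (1, 3):
  offset (0,0) -> (1,3): empty -> OK
  offset (1,0) -> (2,3): empty -> OK
  offset (2,0) -> (3,3): empty -> OK
  offset (3,0) -> (4,3): occupied ('#') -> FAIL
All cells valid: no

Answer: no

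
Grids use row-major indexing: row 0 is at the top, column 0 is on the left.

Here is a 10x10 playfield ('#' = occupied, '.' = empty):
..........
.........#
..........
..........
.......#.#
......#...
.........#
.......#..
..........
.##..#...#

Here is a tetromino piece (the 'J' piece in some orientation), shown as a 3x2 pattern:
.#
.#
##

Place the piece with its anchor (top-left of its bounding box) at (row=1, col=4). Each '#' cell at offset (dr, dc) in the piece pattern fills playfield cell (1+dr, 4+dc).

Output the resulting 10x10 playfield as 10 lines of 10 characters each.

Answer: ..........
.....#...#
.....#....
....##....
.......#.#
......#...
.........#
.......#..
..........
.##..#...#

Derivation:
Fill (1+0,4+1) = (1,5)
Fill (1+1,4+1) = (2,5)
Fill (1+2,4+0) = (3,4)
Fill (1+2,4+1) = (3,5)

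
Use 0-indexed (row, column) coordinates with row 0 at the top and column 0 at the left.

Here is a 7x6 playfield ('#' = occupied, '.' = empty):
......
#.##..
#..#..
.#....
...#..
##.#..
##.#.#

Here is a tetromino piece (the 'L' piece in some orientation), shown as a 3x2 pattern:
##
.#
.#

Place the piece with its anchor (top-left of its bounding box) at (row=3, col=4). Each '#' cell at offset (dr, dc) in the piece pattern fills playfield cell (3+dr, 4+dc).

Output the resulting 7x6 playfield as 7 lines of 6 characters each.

Answer: ......
#.##..
#..#..
.#..##
...#.#
##.#.#
##.#.#

Derivation:
Fill (3+0,4+0) = (3,4)
Fill (3+0,4+1) = (3,5)
Fill (3+1,4+1) = (4,5)
Fill (3+2,4+1) = (5,5)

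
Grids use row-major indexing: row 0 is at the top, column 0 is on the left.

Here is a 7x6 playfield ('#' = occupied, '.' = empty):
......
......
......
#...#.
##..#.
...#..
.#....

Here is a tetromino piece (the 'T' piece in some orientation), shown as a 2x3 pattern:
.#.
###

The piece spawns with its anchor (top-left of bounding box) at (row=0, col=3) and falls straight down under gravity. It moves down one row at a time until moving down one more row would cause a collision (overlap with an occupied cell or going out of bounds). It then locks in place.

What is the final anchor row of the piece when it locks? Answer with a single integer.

Answer: 1

Derivation:
Spawn at (row=0, col=3). Try each row:
  row 0: fits
  row 1: fits
  row 2: blocked -> lock at row 1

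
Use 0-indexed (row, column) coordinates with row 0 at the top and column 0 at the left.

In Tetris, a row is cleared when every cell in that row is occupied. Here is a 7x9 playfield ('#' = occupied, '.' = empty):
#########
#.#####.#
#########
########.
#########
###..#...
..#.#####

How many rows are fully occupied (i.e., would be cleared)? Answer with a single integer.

Answer: 3

Derivation:
Check each row:
  row 0: 0 empty cells -> FULL (clear)
  row 1: 2 empty cells -> not full
  row 2: 0 empty cells -> FULL (clear)
  row 3: 1 empty cell -> not full
  row 4: 0 empty cells -> FULL (clear)
  row 5: 5 empty cells -> not full
  row 6: 3 empty cells -> not full
Total rows cleared: 3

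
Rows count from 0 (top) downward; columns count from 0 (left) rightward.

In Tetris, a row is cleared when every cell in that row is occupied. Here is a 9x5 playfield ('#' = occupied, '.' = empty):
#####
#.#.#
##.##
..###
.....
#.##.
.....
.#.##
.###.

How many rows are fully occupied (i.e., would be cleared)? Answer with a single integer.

Answer: 1

Derivation:
Check each row:
  row 0: 0 empty cells -> FULL (clear)
  row 1: 2 empty cells -> not full
  row 2: 1 empty cell -> not full
  row 3: 2 empty cells -> not full
  row 4: 5 empty cells -> not full
  row 5: 2 empty cells -> not full
  row 6: 5 empty cells -> not full
  row 7: 2 empty cells -> not full
  row 8: 2 empty cells -> not full
Total rows cleared: 1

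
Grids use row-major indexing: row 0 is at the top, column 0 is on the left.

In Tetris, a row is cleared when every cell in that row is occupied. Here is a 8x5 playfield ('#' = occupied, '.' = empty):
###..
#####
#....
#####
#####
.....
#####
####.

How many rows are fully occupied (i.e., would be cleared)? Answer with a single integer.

Check each row:
  row 0: 2 empty cells -> not full
  row 1: 0 empty cells -> FULL (clear)
  row 2: 4 empty cells -> not full
  row 3: 0 empty cells -> FULL (clear)
  row 4: 0 empty cells -> FULL (clear)
  row 5: 5 empty cells -> not full
  row 6: 0 empty cells -> FULL (clear)
  row 7: 1 empty cell -> not full
Total rows cleared: 4

Answer: 4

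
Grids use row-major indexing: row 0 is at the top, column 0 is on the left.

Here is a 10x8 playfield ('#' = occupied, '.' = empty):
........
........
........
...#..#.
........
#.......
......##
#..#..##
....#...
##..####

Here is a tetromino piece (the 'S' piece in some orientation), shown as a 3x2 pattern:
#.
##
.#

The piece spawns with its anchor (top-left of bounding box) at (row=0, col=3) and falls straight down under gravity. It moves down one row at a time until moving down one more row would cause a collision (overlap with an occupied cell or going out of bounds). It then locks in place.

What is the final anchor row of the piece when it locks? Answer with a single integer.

Answer: 1

Derivation:
Spawn at (row=0, col=3). Try each row:
  row 0: fits
  row 1: fits
  row 2: blocked -> lock at row 1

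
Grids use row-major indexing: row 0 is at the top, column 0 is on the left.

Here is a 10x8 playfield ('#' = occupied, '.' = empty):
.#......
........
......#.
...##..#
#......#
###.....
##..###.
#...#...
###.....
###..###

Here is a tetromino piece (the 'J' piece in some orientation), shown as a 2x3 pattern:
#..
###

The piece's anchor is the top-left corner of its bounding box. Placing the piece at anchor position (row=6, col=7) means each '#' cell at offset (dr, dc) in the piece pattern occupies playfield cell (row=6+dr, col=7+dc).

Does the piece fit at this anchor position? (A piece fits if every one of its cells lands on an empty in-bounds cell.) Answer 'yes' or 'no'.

Answer: no

Derivation:
Check each piece cell at anchor (6, 7):
  offset (0,0) -> (6,7): empty -> OK
  offset (1,0) -> (7,7): empty -> OK
  offset (1,1) -> (7,8): out of bounds -> FAIL
  offset (1,2) -> (7,9): out of bounds -> FAIL
All cells valid: no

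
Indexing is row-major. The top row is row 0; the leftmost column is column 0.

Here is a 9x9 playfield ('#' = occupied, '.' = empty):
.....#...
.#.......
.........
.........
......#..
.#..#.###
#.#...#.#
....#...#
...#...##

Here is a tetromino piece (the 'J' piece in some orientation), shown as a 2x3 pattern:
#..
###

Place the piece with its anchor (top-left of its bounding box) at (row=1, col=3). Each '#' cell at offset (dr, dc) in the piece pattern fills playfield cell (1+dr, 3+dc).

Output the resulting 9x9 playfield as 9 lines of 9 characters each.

Answer: .....#...
.#.#.....
...###...
.........
......#..
.#..#.###
#.#...#.#
....#...#
...#...##

Derivation:
Fill (1+0,3+0) = (1,3)
Fill (1+1,3+0) = (2,3)
Fill (1+1,3+1) = (2,4)
Fill (1+1,3+2) = (2,5)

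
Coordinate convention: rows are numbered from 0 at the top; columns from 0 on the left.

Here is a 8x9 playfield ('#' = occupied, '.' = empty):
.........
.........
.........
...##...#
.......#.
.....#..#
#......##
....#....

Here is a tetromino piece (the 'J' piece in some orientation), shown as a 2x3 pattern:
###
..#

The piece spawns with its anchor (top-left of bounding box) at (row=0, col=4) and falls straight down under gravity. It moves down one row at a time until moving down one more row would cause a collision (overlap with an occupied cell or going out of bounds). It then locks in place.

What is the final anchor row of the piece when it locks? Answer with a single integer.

Spawn at (row=0, col=4). Try each row:
  row 0: fits
  row 1: fits
  row 2: fits
  row 3: blocked -> lock at row 2

Answer: 2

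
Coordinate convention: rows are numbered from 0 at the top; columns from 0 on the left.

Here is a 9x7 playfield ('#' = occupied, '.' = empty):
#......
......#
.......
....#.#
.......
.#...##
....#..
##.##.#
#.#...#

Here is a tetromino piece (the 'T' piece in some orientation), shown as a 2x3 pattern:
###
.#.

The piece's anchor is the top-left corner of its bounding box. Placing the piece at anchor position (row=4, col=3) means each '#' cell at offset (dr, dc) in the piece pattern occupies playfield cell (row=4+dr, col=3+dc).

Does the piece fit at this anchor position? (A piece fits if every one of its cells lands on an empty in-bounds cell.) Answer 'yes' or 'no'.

Answer: yes

Derivation:
Check each piece cell at anchor (4, 3):
  offset (0,0) -> (4,3): empty -> OK
  offset (0,1) -> (4,4): empty -> OK
  offset (0,2) -> (4,5): empty -> OK
  offset (1,1) -> (5,4): empty -> OK
All cells valid: yes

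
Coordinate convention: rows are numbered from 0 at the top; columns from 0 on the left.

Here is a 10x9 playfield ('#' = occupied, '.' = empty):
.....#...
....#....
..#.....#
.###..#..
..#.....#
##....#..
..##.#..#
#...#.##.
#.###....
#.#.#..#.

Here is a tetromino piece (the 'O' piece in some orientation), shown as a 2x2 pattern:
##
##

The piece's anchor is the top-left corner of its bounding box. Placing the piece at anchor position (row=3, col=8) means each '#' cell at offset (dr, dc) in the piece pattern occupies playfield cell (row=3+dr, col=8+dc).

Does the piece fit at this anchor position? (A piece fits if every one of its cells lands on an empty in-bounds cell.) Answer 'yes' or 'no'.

Check each piece cell at anchor (3, 8):
  offset (0,0) -> (3,8): empty -> OK
  offset (0,1) -> (3,9): out of bounds -> FAIL
  offset (1,0) -> (4,8): occupied ('#') -> FAIL
  offset (1,1) -> (4,9): out of bounds -> FAIL
All cells valid: no

Answer: no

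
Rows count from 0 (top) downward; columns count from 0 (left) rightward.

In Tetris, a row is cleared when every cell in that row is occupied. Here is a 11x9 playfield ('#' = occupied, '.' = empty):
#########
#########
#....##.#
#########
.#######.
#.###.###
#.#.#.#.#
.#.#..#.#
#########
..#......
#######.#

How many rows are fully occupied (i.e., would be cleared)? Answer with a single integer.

Check each row:
  row 0: 0 empty cells -> FULL (clear)
  row 1: 0 empty cells -> FULL (clear)
  row 2: 5 empty cells -> not full
  row 3: 0 empty cells -> FULL (clear)
  row 4: 2 empty cells -> not full
  row 5: 2 empty cells -> not full
  row 6: 4 empty cells -> not full
  row 7: 5 empty cells -> not full
  row 8: 0 empty cells -> FULL (clear)
  row 9: 8 empty cells -> not full
  row 10: 1 empty cell -> not full
Total rows cleared: 4

Answer: 4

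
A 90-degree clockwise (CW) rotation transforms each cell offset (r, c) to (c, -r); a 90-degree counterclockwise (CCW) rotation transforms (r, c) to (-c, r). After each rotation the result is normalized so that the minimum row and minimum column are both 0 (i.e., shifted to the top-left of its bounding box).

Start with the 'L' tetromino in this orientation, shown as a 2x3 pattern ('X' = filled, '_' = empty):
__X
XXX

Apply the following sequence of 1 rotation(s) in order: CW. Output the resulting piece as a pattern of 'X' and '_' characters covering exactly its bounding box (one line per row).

Answer: X_
X_
XX

Derivation:
Start:
__X
XXX
After rotation 1 (CW):
X_
X_
XX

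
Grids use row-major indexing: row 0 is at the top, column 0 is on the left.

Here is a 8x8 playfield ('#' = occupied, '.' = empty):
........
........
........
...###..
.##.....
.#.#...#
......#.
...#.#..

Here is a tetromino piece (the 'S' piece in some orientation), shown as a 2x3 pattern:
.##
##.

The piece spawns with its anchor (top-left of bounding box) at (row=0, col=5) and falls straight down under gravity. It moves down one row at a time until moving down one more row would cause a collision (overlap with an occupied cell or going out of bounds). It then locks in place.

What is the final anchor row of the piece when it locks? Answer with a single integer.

Spawn at (row=0, col=5). Try each row:
  row 0: fits
  row 1: fits
  row 2: blocked -> lock at row 1

Answer: 1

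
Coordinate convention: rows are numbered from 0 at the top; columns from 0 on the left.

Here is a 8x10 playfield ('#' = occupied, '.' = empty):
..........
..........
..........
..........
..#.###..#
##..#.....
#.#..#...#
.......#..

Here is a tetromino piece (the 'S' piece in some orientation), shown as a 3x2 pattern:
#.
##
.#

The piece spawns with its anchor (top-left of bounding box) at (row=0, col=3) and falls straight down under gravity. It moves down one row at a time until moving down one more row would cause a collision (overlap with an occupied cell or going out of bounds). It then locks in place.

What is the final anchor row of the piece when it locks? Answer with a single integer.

Spawn at (row=0, col=3). Try each row:
  row 0: fits
  row 1: fits
  row 2: blocked -> lock at row 1

Answer: 1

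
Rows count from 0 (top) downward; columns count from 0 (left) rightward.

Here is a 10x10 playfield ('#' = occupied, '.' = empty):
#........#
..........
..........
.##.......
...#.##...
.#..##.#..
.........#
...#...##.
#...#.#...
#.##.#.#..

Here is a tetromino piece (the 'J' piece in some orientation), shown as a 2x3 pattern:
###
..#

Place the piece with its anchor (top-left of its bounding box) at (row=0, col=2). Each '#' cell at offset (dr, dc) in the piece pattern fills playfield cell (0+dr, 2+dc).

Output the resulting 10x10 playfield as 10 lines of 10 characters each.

Fill (0+0,2+0) = (0,2)
Fill (0+0,2+1) = (0,3)
Fill (0+0,2+2) = (0,4)
Fill (0+1,2+2) = (1,4)

Answer: #.###....#
....#.....
..........
.##.......
...#.##...
.#..##.#..
.........#
...#...##.
#...#.#...
#.##.#.#..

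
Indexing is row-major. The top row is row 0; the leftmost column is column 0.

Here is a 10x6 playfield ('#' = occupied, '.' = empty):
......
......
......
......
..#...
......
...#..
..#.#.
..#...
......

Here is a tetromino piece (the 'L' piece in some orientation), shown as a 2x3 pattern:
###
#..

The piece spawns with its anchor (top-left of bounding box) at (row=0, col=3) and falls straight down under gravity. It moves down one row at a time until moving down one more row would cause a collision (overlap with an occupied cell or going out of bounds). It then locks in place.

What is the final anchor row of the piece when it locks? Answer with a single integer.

Answer: 4

Derivation:
Spawn at (row=0, col=3). Try each row:
  row 0: fits
  row 1: fits
  row 2: fits
  row 3: fits
  row 4: fits
  row 5: blocked -> lock at row 4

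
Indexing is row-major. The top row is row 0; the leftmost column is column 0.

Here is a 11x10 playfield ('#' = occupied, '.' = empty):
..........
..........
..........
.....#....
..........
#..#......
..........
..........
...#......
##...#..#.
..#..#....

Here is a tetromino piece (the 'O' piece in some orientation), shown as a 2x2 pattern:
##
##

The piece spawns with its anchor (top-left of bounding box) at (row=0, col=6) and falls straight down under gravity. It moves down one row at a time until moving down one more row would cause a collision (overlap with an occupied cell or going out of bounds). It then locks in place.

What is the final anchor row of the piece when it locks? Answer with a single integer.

Spawn at (row=0, col=6). Try each row:
  row 0: fits
  row 1: fits
  row 2: fits
  row 3: fits
  row 4: fits
  row 5: fits
  row 6: fits
  row 7: fits
  row 8: fits
  row 9: fits
  row 10: blocked -> lock at row 9

Answer: 9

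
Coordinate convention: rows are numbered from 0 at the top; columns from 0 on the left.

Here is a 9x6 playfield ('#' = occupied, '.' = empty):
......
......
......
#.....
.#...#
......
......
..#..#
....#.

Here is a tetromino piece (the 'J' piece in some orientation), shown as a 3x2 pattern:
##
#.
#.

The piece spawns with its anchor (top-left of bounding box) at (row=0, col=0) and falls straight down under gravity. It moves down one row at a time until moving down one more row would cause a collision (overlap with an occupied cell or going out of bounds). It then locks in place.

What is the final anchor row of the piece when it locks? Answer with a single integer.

Spawn at (row=0, col=0). Try each row:
  row 0: fits
  row 1: blocked -> lock at row 0

Answer: 0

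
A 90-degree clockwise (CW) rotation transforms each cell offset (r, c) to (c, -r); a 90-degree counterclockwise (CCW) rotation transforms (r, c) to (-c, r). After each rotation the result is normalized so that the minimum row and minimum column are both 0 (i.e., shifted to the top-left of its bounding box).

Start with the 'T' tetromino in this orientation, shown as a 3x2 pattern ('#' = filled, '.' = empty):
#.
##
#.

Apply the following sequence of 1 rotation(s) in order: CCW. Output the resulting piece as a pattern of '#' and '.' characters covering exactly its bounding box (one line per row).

Start:
#.
##
#.
After rotation 1 (CCW):
.#.
###

Answer: .#.
###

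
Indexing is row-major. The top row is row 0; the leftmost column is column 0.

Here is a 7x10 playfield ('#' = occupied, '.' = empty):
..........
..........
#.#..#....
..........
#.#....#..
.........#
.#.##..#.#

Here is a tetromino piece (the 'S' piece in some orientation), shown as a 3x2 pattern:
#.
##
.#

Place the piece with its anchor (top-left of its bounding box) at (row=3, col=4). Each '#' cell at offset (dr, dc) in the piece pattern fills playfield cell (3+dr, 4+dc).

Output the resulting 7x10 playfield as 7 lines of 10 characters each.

Fill (3+0,4+0) = (3,4)
Fill (3+1,4+0) = (4,4)
Fill (3+1,4+1) = (4,5)
Fill (3+2,4+1) = (5,5)

Answer: ..........
..........
#.#..#....
....#.....
#.#.##.#..
.....#...#
.#.##..#.#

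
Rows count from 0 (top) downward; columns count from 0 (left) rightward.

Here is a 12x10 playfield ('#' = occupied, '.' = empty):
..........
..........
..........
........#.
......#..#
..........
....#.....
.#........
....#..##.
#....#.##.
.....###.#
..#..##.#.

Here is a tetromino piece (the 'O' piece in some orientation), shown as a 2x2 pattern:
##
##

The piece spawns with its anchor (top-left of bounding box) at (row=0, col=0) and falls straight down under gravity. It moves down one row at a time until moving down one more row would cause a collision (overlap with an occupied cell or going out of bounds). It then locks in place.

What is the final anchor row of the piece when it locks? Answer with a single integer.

Answer: 5

Derivation:
Spawn at (row=0, col=0). Try each row:
  row 0: fits
  row 1: fits
  row 2: fits
  row 3: fits
  row 4: fits
  row 5: fits
  row 6: blocked -> lock at row 5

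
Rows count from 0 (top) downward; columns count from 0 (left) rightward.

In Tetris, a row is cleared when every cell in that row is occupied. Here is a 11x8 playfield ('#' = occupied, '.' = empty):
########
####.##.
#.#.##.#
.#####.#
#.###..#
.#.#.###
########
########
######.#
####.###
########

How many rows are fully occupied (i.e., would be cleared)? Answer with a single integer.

Check each row:
  row 0: 0 empty cells -> FULL (clear)
  row 1: 2 empty cells -> not full
  row 2: 3 empty cells -> not full
  row 3: 2 empty cells -> not full
  row 4: 3 empty cells -> not full
  row 5: 3 empty cells -> not full
  row 6: 0 empty cells -> FULL (clear)
  row 7: 0 empty cells -> FULL (clear)
  row 8: 1 empty cell -> not full
  row 9: 1 empty cell -> not full
  row 10: 0 empty cells -> FULL (clear)
Total rows cleared: 4

Answer: 4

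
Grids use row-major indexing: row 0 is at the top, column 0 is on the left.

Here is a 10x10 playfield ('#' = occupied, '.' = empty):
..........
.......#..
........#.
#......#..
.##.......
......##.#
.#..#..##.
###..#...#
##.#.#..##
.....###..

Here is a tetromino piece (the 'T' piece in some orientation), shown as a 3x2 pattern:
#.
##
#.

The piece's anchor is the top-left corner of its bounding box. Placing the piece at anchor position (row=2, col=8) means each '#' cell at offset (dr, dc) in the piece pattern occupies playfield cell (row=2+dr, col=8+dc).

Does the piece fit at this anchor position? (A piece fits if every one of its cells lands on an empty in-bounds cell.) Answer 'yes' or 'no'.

Answer: no

Derivation:
Check each piece cell at anchor (2, 8):
  offset (0,0) -> (2,8): occupied ('#') -> FAIL
  offset (1,0) -> (3,8): empty -> OK
  offset (1,1) -> (3,9): empty -> OK
  offset (2,0) -> (4,8): empty -> OK
All cells valid: no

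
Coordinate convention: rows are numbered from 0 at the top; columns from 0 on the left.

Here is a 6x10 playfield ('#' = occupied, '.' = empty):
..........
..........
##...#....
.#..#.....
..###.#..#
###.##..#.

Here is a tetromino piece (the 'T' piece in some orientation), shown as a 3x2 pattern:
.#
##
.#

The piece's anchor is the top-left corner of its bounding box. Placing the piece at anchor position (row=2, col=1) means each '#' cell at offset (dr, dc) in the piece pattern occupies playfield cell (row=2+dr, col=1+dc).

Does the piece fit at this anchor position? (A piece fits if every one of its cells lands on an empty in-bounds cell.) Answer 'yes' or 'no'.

Answer: no

Derivation:
Check each piece cell at anchor (2, 1):
  offset (0,1) -> (2,2): empty -> OK
  offset (1,0) -> (3,1): occupied ('#') -> FAIL
  offset (1,1) -> (3,2): empty -> OK
  offset (2,1) -> (4,2): occupied ('#') -> FAIL
All cells valid: no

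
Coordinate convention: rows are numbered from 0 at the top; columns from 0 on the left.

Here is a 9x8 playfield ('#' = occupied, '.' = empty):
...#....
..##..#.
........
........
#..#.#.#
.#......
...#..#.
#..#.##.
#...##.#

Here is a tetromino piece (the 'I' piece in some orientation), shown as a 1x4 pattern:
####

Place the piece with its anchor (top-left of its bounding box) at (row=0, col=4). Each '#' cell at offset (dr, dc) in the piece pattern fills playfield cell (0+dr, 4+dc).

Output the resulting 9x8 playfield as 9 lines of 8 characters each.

Answer: ...#####
..##..#.
........
........
#..#.#.#
.#......
...#..#.
#..#.##.
#...##.#

Derivation:
Fill (0+0,4+0) = (0,4)
Fill (0+0,4+1) = (0,5)
Fill (0+0,4+2) = (0,6)
Fill (0+0,4+3) = (0,7)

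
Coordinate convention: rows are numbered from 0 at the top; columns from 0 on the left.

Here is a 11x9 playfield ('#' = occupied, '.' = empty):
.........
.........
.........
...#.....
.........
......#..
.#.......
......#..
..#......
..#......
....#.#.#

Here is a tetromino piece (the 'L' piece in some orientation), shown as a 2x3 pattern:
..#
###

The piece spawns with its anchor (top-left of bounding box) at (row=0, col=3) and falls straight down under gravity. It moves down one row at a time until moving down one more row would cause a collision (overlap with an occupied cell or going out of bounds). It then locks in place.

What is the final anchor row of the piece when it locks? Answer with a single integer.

Answer: 1

Derivation:
Spawn at (row=0, col=3). Try each row:
  row 0: fits
  row 1: fits
  row 2: blocked -> lock at row 1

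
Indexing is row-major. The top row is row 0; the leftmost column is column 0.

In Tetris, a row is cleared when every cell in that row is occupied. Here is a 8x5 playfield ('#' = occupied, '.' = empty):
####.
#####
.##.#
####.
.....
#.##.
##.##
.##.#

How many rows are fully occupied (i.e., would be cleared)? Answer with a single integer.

Answer: 1

Derivation:
Check each row:
  row 0: 1 empty cell -> not full
  row 1: 0 empty cells -> FULL (clear)
  row 2: 2 empty cells -> not full
  row 3: 1 empty cell -> not full
  row 4: 5 empty cells -> not full
  row 5: 2 empty cells -> not full
  row 6: 1 empty cell -> not full
  row 7: 2 empty cells -> not full
Total rows cleared: 1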